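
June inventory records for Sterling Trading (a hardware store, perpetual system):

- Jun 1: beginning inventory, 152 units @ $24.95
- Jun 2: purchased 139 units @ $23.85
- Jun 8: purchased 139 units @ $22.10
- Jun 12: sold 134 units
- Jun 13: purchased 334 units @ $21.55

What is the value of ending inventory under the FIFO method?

Jun 12, 134 sold [FIFO — oldest first]: 134 @ $24.95 = $3,343.30
Ending inventory: 18 @ $24.95 + 139 @ $23.85 + 139 @ $22.10 + 334 @ $21.55 = $14,033.85
Check: goods available $17,377.15 = COGS $3,343.30 + ending $14,033.85

Ending inventory = $14,033.85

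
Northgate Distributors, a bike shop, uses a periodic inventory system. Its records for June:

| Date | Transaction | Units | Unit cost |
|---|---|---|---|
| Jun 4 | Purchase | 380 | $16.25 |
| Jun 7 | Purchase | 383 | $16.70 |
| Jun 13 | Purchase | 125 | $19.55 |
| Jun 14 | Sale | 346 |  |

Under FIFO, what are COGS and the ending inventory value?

COGS = $5,622.50; ending inventory = $9,392.35

Jun 14, 346 sold [FIFO — oldest first]: 346 @ $16.25 = $5,622.50
Ending inventory: 34 @ $16.25 + 383 @ $16.70 + 125 @ $19.55 = $9,392.35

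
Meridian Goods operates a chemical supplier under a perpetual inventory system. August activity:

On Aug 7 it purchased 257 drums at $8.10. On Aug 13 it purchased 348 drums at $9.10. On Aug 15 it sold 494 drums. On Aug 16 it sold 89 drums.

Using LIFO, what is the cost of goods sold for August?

COGS = $5,070.30

Aug 15, 494 sold [LIFO — newest first]: 348 @ $9.10 + 146 @ $8.10 = $4,349.40
Aug 16, 89 sold [LIFO — newest first]: 89 @ $8.10 = $720.90
Total COGS = $4,349.40 + $720.90 = $5,070.30
Ending inventory: 22 @ $8.10 = $178.20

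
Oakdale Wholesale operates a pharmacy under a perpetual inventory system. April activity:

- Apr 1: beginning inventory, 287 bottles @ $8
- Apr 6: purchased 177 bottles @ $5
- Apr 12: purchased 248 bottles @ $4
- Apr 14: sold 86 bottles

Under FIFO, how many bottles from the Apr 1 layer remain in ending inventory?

201

Apr 14, 86 sold [FIFO — oldest first]: 86 @ $8 = $688
Ending inventory: 201 @ $8 + 177 @ $5 + 248 @ $4 = $3,485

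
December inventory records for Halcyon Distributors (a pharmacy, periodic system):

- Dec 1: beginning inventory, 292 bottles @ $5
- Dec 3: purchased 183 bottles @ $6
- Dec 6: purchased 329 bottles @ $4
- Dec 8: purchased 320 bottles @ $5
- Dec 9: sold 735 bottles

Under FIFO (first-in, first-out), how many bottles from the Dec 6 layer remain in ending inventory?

69

Dec 9, 735 sold [FIFO — oldest first]: 292 @ $5 + 183 @ $6 + 260 @ $4 = $3,598
Ending inventory: 69 @ $4 + 320 @ $5 = $1,876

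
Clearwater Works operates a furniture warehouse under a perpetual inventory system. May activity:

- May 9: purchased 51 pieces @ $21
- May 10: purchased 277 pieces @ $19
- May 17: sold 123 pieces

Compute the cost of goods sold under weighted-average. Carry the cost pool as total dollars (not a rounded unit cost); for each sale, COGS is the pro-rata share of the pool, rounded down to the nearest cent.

COGS = $2,375.25

After May 9: 51 on hand, pool $1,071.00 (≈ $21.0000 each)
After May 10: 328 on hand, pool $6,334.00 (≈ $19.3110 each)
May 17, sell 123: 123/328 × $6,334.00 → $2,375.25
Ending inventory (cost pool remaining) = $3,958.75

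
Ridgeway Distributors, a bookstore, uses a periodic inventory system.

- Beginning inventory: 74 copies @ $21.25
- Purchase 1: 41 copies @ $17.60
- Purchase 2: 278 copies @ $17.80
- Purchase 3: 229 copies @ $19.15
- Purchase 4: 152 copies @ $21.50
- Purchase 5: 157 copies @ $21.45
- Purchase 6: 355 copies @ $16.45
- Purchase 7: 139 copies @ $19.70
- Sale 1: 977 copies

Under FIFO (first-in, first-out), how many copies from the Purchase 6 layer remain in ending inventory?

309

Sale 1 (977) [FIFO — oldest first]: 74 @ $21.25 + 41 @ $17.60 + 278 @ $17.80 + 229 @ $19.15 + 152 @ $21.50 + 157 @ $21.45 + 46 @ $16.45 = $19,020.20
Ending inventory: 309 @ $16.45 + 139 @ $19.70 = $7,821.35
Check: goods available $26,841.55 = COGS $19,020.20 + ending $7,821.35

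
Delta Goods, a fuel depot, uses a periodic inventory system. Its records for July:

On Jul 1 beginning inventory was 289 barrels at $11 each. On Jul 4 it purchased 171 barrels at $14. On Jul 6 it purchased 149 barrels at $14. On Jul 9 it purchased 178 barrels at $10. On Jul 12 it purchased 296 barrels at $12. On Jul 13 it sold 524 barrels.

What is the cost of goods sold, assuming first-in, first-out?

Jul 13, 524 sold [FIFO — oldest first]: 289 @ $11 + 171 @ $14 + 64 @ $14 = $6,469
Ending inventory: 85 @ $14 + 178 @ $10 + 296 @ $12 = $6,522

COGS = $6,469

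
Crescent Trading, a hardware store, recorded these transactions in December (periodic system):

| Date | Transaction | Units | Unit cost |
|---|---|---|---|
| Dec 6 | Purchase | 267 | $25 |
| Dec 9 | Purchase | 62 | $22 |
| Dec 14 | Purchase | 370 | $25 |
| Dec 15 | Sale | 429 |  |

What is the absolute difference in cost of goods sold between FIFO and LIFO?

FIFO COGS: 267 @ $25 + 62 @ $22 + 100 @ $25 = $10,539
LIFO COGS: 370 @ $25 + 59 @ $22 = $10,548
Difference = |$10,539 − $10,548| = $9

$9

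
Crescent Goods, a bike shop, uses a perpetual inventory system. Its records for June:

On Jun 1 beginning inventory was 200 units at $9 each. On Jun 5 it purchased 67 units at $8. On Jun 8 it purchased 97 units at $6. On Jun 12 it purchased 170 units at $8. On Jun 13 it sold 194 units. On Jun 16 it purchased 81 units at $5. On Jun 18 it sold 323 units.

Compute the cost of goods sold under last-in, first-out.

Jun 13, 194 sold [LIFO — newest first]: 170 @ $8 + 24 @ $6 = $1,504
Jun 18, 323 sold [LIFO — newest first]: 81 @ $5 + 73 @ $6 + 67 @ $8 + 102 @ $9 = $2,297
Total COGS = $1,504 + $2,297 = $3,801
Ending inventory: 98 @ $9 = $882
Check: goods available $4,683 = COGS $3,801 + ending $882

COGS = $3,801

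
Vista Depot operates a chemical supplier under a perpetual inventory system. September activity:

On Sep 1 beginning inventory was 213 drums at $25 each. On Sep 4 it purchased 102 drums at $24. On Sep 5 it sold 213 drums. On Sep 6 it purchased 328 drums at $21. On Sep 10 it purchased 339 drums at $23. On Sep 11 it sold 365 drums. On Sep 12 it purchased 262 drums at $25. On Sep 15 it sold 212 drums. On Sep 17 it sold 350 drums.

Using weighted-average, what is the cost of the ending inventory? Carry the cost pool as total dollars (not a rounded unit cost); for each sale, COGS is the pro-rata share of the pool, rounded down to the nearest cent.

Ending inventory = $2,434.04

After Sep 1: 213 on hand, pool $5,325.00 (≈ $25.0000 each)
After Sep 4: 315 on hand, pool $7,773.00 (≈ $24.6762 each)
Sep 5, sell 213: 213/315 × $7,773.00 → $5,256.02
After Sep 6: 430 on hand, pool $9,404.98 (≈ $21.8720 each)
After Sep 10: 769 on hand, pool $17,201.98 (≈ $22.3693 each)
Sep 11, sell 365: 365/769 × $17,201.98 → $8,164.78
After Sep 12: 666 on hand, pool $15,587.20 (≈ $23.4042 each)
Sep 15, sell 212: 212/666 × $15,587.20 → $4,961.69
Sep 17, sell 350: 350/454 × $10,625.51 → $8,191.47
Total COGS = $5,256.02 + $8,164.78 + $4,961.69 + $8,191.47 = $26,573.96
Ending inventory (cost pool remaining) = $2,434.04
Check: goods available $29,008.00 = COGS $26,573.96 + ending $2,434.04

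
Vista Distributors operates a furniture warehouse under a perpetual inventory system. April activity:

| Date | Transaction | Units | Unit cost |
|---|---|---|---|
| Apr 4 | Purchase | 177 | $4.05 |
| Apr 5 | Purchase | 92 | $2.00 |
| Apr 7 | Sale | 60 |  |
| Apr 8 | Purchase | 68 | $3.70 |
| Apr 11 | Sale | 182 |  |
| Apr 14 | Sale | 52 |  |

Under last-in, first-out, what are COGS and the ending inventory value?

COGS = $978.30; ending inventory = $174.15

Apr 7, 60 sold [LIFO — newest first]: 60 @ $2.00 = $120.00
Apr 11, 182 sold [LIFO — newest first]: 68 @ $3.70 + 32 @ $2.00 + 82 @ $4.05 = $647.70
Apr 14, 52 sold [LIFO — newest first]: 52 @ $4.05 = $210.60
Total COGS = $120.00 + $647.70 + $210.60 = $978.30
Ending inventory: 43 @ $4.05 = $174.15
Check: goods available $1,152.45 = COGS $978.30 + ending $174.15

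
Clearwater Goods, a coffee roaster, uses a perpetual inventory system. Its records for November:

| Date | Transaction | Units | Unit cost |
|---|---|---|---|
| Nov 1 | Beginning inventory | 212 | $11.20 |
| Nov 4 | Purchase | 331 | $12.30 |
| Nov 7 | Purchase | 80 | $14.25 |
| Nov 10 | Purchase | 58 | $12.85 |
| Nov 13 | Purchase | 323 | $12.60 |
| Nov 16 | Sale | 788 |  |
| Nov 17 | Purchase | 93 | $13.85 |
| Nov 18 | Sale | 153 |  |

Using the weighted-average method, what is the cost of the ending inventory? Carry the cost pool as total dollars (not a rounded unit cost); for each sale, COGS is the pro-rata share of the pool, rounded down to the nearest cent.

After Nov 1: 212 on hand, pool $2,374.40 (≈ $11.2000 each)
After Nov 4: 543 on hand, pool $6,445.70 (≈ $11.8705 each)
After Nov 7: 623 on hand, pool $7,585.70 (≈ $12.1761 each)
After Nov 10: 681 on hand, pool $8,331.00 (≈ $12.2335 each)
After Nov 13: 1004 on hand, pool $12,400.80 (≈ $12.3514 each)
Nov 16, sell 788: 788/1004 × $12,400.80 → $9,732.89
After Nov 17: 309 on hand, pool $3,955.96 (≈ $12.8025 each)
Nov 18, sell 153: 153/309 × $3,955.96 → $1,958.77
Total COGS = $9,732.89 + $1,958.77 = $11,691.66
Ending inventory (cost pool remaining) = $1,997.19
Check: goods available $13,688.85 = COGS $11,691.66 + ending $1,997.19

Ending inventory = $1,997.19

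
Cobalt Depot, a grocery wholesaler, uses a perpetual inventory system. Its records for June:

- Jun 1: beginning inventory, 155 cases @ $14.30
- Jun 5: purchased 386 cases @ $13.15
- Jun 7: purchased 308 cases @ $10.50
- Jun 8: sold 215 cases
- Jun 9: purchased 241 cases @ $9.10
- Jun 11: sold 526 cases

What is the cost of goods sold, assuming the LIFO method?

Jun 8, 215 sold [LIFO — newest first]: 215 @ $10.50 = $2,257.50
Jun 11, 526 sold [LIFO — newest first]: 241 @ $9.10 + 93 @ $10.50 + 192 @ $13.15 = $5,694.40
Total COGS = $2,257.50 + $5,694.40 = $7,951.90
Ending inventory: 155 @ $14.30 + 194 @ $13.15 = $4,767.60

COGS = $7,951.90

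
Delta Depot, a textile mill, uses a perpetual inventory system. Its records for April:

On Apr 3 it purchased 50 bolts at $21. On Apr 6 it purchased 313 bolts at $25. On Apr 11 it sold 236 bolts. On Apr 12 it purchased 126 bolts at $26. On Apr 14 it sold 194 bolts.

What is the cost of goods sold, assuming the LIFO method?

COGS = $10,876

Apr 11, 236 sold [LIFO — newest first]: 236 @ $25 = $5,900
Apr 14, 194 sold [LIFO — newest first]: 126 @ $26 + 68 @ $25 = $4,976
Total COGS = $5,900 + $4,976 = $10,876
Ending inventory: 50 @ $21 + 9 @ $25 = $1,275
Check: goods available $12,151 = COGS $10,876 + ending $1,275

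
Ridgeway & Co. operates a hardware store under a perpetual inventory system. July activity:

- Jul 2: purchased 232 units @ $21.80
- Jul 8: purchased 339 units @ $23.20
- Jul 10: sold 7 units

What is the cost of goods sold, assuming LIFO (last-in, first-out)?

COGS = $162.40

Jul 10, 7 sold [LIFO — newest first]: 7 @ $23.20 = $162.40
Ending inventory: 232 @ $21.80 + 332 @ $23.20 = $12,760.00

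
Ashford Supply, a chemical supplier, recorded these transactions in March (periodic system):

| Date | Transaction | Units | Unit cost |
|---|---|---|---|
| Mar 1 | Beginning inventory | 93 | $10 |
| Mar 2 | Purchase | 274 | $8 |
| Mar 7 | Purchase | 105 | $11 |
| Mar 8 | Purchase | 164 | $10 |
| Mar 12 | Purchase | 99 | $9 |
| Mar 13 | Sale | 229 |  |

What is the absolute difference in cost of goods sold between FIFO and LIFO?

FIFO COGS: 93 @ $10 + 136 @ $8 = $2,018
LIFO COGS: 99 @ $9 + 130 @ $10 = $2,191
Difference = |$2,018 − $2,191| = $173

$173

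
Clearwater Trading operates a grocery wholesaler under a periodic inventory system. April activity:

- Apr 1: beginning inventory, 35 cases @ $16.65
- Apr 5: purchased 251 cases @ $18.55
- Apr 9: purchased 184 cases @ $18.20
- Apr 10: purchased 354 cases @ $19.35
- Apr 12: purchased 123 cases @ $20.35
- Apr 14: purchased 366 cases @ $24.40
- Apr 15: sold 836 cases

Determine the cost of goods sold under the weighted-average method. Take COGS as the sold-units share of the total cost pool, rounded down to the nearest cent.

COGS = $17,108.99

Apr 15, sell 836: 836/1313 × $26,870.95 → $17,108.99
Ending inventory (cost pool remaining) = $9,761.96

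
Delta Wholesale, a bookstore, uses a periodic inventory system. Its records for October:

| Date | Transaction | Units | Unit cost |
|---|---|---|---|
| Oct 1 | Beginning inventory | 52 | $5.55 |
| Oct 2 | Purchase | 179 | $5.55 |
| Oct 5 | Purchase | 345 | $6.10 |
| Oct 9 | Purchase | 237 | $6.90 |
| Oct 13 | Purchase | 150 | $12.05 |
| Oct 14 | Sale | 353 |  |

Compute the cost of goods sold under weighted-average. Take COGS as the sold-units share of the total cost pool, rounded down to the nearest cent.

Oct 14, sell 353: 353/963 × $6,829.35 → $2,503.38
Ending inventory (cost pool remaining) = $4,325.97

COGS = $2,503.38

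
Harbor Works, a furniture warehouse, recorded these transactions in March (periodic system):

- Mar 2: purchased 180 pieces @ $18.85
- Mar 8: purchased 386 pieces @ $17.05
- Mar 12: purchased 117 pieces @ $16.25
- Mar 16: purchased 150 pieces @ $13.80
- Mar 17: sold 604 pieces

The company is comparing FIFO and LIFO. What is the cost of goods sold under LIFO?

FIFO COGS: 180 @ $18.85 + 386 @ $17.05 + 38 @ $16.25 = $10,591.80
LIFO COGS: 150 @ $13.80 + 117 @ $16.25 + 337 @ $17.05 = $9,717.10

COGS = $9,717.10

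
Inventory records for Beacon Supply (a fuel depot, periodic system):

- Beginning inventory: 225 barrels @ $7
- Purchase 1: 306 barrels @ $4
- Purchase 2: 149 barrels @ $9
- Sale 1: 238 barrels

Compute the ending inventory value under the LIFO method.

Sale 1 (238) [LIFO — newest first]: 149 @ $9 + 89 @ $4 = $1,697
Ending inventory: 225 @ $7 + 217 @ $4 = $2,443
Check: goods available $4,140 = COGS $1,697 + ending $2,443

Ending inventory = $2,443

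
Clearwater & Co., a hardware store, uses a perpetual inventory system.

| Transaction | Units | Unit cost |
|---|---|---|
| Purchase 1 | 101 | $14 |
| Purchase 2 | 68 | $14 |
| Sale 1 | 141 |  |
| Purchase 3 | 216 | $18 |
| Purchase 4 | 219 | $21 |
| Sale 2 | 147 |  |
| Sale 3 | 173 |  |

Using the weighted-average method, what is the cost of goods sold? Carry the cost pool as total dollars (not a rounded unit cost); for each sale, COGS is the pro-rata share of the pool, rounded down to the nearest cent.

COGS = $8,110.67

After Purchase 1: 101 on hand, pool $1,414.00 (≈ $14.0000 each)
After Purchase 2: 169 on hand, pool $2,366.00 (≈ $14.0000 each)
Sale 1, sell 141: 141/169 × $2,366.00 → $1,974.00
After Purchase 3: 244 on hand, pool $4,280.00 (≈ $17.5410 each)
After Purchase 4: 463 on hand, pool $8,879.00 (≈ $19.1771 each)
Sale 2, sell 147: 147/463 × $8,879.00 → $2,819.03
Sale 3, sell 173: 173/316 × $6,059.97 → $3,317.64
Total COGS = $1,974.00 + $2,819.03 + $3,317.64 = $8,110.67
Ending inventory (cost pool remaining) = $2,742.33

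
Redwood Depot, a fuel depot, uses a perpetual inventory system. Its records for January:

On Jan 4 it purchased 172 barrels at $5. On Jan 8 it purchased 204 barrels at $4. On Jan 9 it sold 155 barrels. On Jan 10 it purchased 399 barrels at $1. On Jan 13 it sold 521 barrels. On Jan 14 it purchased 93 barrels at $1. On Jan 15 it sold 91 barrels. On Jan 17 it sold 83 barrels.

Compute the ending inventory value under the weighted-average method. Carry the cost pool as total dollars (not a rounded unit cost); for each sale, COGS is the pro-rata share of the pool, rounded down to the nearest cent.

Ending inventory = $29.44

After Jan 4: 172 on hand, pool $860.00 (≈ $5.0000 each)
After Jan 8: 376 on hand, pool $1,676.00 (≈ $4.4574 each)
Jan 9, sell 155: 155/376 × $1,676.00 → $690.90
After Jan 10: 620 on hand, pool $1,384.10 (≈ $2.2324 each)
Jan 13, sell 521: 521/620 × $1,384.10 → $1,163.09
After Jan 14: 192 on hand, pool $314.01 (≈ $1.6355 each)
Jan 15, sell 91: 91/192 × $314.01 → $148.82
Jan 17, sell 83: 83/101 × $165.19 → $135.75
Total COGS = $690.90 + $1,163.09 + $148.82 + $135.75 = $2,138.56
Ending inventory (cost pool remaining) = $29.44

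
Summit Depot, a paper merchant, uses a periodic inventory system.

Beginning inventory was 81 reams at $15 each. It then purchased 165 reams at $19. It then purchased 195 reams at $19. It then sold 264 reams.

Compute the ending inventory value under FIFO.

Ending inventory = $3,363

Sale 1 (264) [FIFO — oldest first]: 81 @ $15 + 165 @ $19 + 18 @ $19 = $4,692
Ending inventory: 177 @ $19 = $3,363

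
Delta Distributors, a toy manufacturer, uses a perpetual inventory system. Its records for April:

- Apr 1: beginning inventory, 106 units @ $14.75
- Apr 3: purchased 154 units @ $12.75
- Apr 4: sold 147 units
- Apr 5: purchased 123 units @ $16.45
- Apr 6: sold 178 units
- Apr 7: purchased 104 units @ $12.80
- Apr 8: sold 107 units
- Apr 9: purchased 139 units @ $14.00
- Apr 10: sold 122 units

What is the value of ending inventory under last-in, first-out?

Ending inventory = $1,049.25

Apr 4, 147 sold [LIFO — newest first]: 147 @ $12.75 = $1,874.25
Apr 6, 178 sold [LIFO — newest first]: 123 @ $16.45 + 7 @ $12.75 + 48 @ $14.75 = $2,820.60
Apr 8, 107 sold [LIFO — newest first]: 104 @ $12.80 + 3 @ $14.75 = $1,375.45
Apr 10, 122 sold [LIFO — newest first]: 122 @ $14.00 = $1,708.00
Total COGS = $1,874.25 + $2,820.60 + $1,375.45 + $1,708.00 = $7,778.30
Ending inventory: 55 @ $14.75 + 17 @ $14.00 = $1,049.25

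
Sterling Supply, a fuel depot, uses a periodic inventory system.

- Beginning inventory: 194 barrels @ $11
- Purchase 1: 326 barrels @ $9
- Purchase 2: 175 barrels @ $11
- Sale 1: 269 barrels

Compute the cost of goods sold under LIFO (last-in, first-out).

COGS = $2,771

Sale 1 (269) [LIFO — newest first]: 175 @ $11 + 94 @ $9 = $2,771
Ending inventory: 194 @ $11 + 232 @ $9 = $4,222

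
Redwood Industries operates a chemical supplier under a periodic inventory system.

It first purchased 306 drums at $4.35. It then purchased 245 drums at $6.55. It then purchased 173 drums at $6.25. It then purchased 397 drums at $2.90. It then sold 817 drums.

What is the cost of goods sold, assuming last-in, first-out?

Sale 1 (817) [LIFO — newest first]: 397 @ $2.90 + 173 @ $6.25 + 245 @ $6.55 + 2 @ $4.35 = $3,846.00
Ending inventory: 304 @ $4.35 = $1,322.40

COGS = $3,846.00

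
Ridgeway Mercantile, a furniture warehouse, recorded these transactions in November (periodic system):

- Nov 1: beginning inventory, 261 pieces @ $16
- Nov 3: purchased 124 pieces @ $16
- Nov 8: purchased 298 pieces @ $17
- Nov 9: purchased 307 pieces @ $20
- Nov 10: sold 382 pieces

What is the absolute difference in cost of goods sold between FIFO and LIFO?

FIFO COGS: 261 @ $16 + 121 @ $16 = $6,112
LIFO COGS: 307 @ $20 + 75 @ $17 = $7,415
Difference = |$6,112 − $7,415| = $1,303

$1,303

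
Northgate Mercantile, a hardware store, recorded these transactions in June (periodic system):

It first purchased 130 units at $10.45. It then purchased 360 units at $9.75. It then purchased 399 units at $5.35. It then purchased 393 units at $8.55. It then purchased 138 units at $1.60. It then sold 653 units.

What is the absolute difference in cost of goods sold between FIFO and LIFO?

FIFO COGS: 130 @ $10.45 + 360 @ $9.75 + 163 @ $5.35 = $5,740.55
LIFO COGS: 138 @ $1.60 + 393 @ $8.55 + 122 @ $5.35 = $4,233.65
Difference = |$5,740.55 − $4,233.65| = $1,506.90

$1,506.90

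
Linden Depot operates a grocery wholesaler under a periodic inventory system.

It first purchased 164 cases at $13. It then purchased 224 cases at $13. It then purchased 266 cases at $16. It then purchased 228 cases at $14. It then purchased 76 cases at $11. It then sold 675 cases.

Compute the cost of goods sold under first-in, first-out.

Sale 1 (675) [FIFO — oldest first]: 164 @ $13 + 224 @ $13 + 266 @ $16 + 21 @ $14 = $9,594
Ending inventory: 207 @ $14 + 76 @ $11 = $3,734

COGS = $9,594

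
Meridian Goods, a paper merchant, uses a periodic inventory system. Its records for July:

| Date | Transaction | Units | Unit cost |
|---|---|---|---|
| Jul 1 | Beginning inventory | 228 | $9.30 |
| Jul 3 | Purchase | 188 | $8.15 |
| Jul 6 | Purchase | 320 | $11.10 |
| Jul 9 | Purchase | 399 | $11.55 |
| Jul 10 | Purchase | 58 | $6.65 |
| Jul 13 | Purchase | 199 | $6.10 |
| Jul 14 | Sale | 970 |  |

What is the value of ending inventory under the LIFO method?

Ending inventory = $3,719.20

Jul 14, 970 sold [LIFO — newest first]: 199 @ $6.10 + 58 @ $6.65 + 399 @ $11.55 + 314 @ $11.10 = $9,693.45
Ending inventory: 228 @ $9.30 + 188 @ $8.15 + 6 @ $11.10 = $3,719.20
Check: goods available $13,412.65 = COGS $9,693.45 + ending $3,719.20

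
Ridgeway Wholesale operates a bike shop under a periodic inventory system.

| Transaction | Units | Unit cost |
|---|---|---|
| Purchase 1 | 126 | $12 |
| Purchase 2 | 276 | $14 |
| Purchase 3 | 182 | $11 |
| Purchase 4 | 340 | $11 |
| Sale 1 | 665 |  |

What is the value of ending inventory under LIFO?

Sale 1 (665) [LIFO — newest first]: 340 @ $11 + 182 @ $11 + 143 @ $14 = $7,744
Ending inventory: 126 @ $12 + 133 @ $14 = $3,374

Ending inventory = $3,374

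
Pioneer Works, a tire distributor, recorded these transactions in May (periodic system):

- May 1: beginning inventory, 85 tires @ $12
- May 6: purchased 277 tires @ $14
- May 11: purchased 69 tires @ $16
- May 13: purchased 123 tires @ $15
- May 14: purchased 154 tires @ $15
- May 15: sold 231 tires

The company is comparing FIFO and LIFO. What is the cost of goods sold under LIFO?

FIFO COGS: 85 @ $12 + 146 @ $14 = $3,064
LIFO COGS: 154 @ $15 + 77 @ $15 = $3,465

COGS = $3,465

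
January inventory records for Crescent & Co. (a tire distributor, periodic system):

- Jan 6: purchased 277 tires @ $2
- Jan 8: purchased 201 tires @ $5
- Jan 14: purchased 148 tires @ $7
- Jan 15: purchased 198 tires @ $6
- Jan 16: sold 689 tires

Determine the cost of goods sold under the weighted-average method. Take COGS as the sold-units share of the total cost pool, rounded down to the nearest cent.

Jan 16, sell 689: 689/824 × $3,783.00 → $3,163.21
Ending inventory (cost pool remaining) = $619.79

COGS = $3,163.21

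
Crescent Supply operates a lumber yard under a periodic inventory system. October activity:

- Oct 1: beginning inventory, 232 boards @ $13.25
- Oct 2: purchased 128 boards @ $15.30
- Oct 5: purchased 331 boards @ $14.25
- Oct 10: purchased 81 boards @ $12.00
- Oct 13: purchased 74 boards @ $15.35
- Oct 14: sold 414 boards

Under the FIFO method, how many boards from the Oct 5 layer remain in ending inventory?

Oct 14, 414 sold [FIFO — oldest first]: 232 @ $13.25 + 128 @ $15.30 + 54 @ $14.25 = $5,801.90
Ending inventory: 277 @ $14.25 + 81 @ $12.00 + 74 @ $15.35 = $6,055.15

277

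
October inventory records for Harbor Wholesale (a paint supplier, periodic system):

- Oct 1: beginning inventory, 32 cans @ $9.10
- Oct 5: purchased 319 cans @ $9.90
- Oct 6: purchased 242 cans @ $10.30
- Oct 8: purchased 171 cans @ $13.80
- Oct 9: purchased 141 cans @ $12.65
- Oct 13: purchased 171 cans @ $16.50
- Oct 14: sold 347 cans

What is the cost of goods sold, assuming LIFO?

Oct 14, 347 sold [LIFO — newest first]: 171 @ $16.50 + 141 @ $12.65 + 35 @ $13.80 = $5,088.15
Ending inventory: 32 @ $9.10 + 319 @ $9.90 + 242 @ $10.30 + 136 @ $13.80 = $7,818.70

COGS = $5,088.15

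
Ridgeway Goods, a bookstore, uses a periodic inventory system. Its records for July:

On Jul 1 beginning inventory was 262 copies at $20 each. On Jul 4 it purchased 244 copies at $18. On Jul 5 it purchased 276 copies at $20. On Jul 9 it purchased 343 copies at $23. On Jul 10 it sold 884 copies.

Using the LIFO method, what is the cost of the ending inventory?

Jul 10, 884 sold [LIFO — newest first]: 343 @ $23 + 276 @ $20 + 244 @ $18 + 21 @ $20 = $18,221
Ending inventory: 241 @ $20 = $4,820

Ending inventory = $4,820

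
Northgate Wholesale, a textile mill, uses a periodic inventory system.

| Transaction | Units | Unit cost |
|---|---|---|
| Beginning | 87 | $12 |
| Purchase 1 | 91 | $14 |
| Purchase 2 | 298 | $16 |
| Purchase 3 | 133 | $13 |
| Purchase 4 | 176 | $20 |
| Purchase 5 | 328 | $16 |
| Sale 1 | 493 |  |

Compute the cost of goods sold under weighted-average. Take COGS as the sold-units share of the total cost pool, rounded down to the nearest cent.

COGS = $7,788.33

Sale 1, sell 493: 493/1113 × $17,583.00 → $7,788.33
Ending inventory (cost pool remaining) = $9,794.67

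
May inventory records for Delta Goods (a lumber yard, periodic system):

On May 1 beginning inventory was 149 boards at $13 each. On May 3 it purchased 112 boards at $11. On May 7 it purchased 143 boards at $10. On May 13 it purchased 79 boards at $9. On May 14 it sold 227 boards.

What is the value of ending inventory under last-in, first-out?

Ending inventory = $3,114

May 14, 227 sold [LIFO — newest first]: 79 @ $9 + 143 @ $10 + 5 @ $11 = $2,196
Ending inventory: 149 @ $13 + 107 @ $11 = $3,114
Check: goods available $5,310 = COGS $2,196 + ending $3,114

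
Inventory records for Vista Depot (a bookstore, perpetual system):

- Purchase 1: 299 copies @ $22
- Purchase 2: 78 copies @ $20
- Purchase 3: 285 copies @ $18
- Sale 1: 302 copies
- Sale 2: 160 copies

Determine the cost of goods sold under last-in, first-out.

COGS = $8,868

Sale 1 (302) [LIFO — newest first]: 285 @ $18 + 17 @ $20 = $5,470
Sale 2 (160) [LIFO — newest first]: 61 @ $20 + 99 @ $22 = $3,398
Total COGS = $5,470 + $3,398 = $8,868
Ending inventory: 200 @ $22 = $4,400
Check: goods available $13,268 = COGS $8,868 + ending $4,400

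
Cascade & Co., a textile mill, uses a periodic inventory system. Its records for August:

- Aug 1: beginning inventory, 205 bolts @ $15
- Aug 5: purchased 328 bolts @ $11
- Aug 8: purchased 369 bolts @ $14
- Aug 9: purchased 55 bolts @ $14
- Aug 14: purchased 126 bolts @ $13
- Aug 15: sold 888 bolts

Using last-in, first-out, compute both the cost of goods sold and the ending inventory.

COGS = $11,332; ending inventory = $2,925

Aug 15, 888 sold [LIFO — newest first]: 126 @ $13 + 55 @ $14 + 369 @ $14 + 328 @ $11 + 10 @ $15 = $11,332
Ending inventory: 195 @ $15 = $2,925
Check: goods available $14,257 = COGS $11,332 + ending $2,925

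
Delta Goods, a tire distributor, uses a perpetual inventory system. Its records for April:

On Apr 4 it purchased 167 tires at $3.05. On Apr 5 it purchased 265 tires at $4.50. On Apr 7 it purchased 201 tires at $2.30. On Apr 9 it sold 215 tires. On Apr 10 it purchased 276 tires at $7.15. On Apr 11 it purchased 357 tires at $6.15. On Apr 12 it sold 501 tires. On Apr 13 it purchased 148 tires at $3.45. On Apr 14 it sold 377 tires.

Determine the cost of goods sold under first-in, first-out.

COGS = $5,269.15

Apr 9, 215 sold [FIFO — oldest first]: 167 @ $3.05 + 48 @ $4.50 = $725.35
Apr 12, 501 sold [FIFO — oldest first]: 217 @ $4.50 + 201 @ $2.30 + 83 @ $7.15 = $2,032.25
Apr 14, 377 sold [FIFO — oldest first]: 193 @ $7.15 + 184 @ $6.15 = $2,511.55
Total COGS = $725.35 + $2,032.25 + $2,511.55 = $5,269.15
Ending inventory: 173 @ $6.15 + 148 @ $3.45 = $1,574.55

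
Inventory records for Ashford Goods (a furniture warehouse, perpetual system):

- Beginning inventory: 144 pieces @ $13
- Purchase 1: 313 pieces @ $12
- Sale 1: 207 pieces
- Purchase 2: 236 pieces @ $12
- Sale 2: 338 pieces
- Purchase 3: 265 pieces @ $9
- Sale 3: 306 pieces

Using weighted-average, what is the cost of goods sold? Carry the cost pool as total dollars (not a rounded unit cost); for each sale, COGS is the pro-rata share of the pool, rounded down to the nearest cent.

COGS = $9,760.75

After Beginning: 144 on hand, pool $1,872.00 (≈ $13.0000 each)
After Purchase 1: 457 on hand, pool $5,628.00 (≈ $12.3151 each)
Sale 1, sell 207: 207/457 × $5,628.00 → $2,549.22
After Purchase 2: 486 on hand, pool $5,910.78 (≈ $12.1621 each)
Sale 2, sell 338: 338/486 × $5,910.78 → $4,110.78
After Purchase 3: 413 on hand, pool $4,185.00 (≈ $10.1332 each)
Sale 3, sell 306: 306/413 × $4,185.00 → $3,100.75
Total COGS = $2,549.22 + $4,110.78 + $3,100.75 = $9,760.75
Ending inventory (cost pool remaining) = $1,084.25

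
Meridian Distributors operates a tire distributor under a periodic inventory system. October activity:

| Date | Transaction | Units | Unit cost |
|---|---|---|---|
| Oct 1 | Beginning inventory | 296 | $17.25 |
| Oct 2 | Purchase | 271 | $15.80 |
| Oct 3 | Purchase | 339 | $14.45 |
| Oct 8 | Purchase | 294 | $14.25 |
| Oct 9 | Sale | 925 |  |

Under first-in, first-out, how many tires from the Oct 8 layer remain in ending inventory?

Oct 9, 925 sold [FIFO — oldest first]: 296 @ $17.25 + 271 @ $15.80 + 339 @ $14.45 + 19 @ $14.25 = $14,557.10
Ending inventory: 275 @ $14.25 = $3,918.75
Check: goods available $18,475.85 = COGS $14,557.10 + ending $3,918.75

275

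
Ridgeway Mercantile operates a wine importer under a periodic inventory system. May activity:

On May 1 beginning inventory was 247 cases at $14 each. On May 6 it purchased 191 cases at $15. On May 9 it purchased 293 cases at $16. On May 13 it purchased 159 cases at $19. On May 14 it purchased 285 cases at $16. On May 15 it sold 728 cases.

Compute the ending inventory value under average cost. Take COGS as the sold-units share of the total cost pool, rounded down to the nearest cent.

May 15, sell 728: 728/1175 × $18,592.00 → $11,519.12
Ending inventory (cost pool remaining) = $7,072.88

Ending inventory = $7,072.88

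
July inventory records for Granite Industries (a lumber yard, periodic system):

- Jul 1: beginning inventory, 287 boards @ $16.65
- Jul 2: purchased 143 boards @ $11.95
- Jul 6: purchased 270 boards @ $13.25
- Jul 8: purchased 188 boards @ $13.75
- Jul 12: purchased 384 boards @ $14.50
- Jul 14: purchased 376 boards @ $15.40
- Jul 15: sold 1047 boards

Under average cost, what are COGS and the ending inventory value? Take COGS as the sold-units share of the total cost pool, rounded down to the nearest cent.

COGS = $15,252.84; ending inventory = $8,755.46

Jul 15, sell 1047: 1047/1648 × $24,008.30 → $15,252.84
Ending inventory (cost pool remaining) = $8,755.46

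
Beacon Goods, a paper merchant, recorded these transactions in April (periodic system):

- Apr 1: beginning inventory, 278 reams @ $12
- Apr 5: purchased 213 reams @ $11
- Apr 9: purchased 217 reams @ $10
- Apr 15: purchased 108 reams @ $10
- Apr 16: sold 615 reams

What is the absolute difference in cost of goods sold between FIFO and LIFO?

$402

FIFO COGS: 278 @ $12 + 213 @ $11 + 124 @ $10 = $6,919
LIFO COGS: 108 @ $10 + 217 @ $10 + 213 @ $11 + 77 @ $12 = $6,517
Difference = |$6,919 − $6,517| = $402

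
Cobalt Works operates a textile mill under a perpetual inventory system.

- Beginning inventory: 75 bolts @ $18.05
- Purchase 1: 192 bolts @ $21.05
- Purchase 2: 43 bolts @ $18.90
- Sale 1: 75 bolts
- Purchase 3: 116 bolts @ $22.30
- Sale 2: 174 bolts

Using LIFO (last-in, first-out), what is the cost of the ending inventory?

Sale 1 (75) [LIFO — newest first]: 43 @ $18.90 + 32 @ $21.05 = $1,486.30
Sale 2 (174) [LIFO — newest first]: 116 @ $22.30 + 58 @ $21.05 = $3,807.70
Total COGS = $1,486.30 + $3,807.70 = $5,294.00
Ending inventory: 75 @ $18.05 + 102 @ $21.05 = $3,500.85
Check: goods available $8,794.85 = COGS $5,294.00 + ending $3,500.85

Ending inventory = $3,500.85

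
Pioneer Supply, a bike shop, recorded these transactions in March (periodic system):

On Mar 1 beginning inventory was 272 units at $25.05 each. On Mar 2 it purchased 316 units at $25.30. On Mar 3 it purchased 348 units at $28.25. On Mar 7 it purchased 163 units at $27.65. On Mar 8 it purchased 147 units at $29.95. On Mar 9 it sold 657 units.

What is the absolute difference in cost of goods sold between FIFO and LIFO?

FIFO COGS: 272 @ $25.05 + 316 @ $25.30 + 69 @ $28.25 = $16,757.65
LIFO COGS: 147 @ $29.95 + 163 @ $27.65 + 347 @ $28.25 = $18,712.35
Difference = |$16,757.65 − $18,712.35| = $1,954.70

$1,954.70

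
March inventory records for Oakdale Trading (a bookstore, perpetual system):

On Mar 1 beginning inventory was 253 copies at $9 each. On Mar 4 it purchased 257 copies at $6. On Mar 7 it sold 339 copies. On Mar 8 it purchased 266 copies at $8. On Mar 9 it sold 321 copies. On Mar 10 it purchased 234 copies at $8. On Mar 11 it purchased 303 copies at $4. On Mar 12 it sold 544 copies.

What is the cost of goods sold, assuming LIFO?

COGS = $8,050

Mar 7, 339 sold [LIFO — newest first]: 257 @ $6 + 82 @ $9 = $2,280
Mar 9, 321 sold [LIFO — newest first]: 266 @ $8 + 55 @ $9 = $2,623
Mar 12, 544 sold [LIFO — newest first]: 303 @ $4 + 234 @ $8 + 7 @ $9 = $3,147
Total COGS = $2,280 + $2,623 + $3,147 = $8,050
Ending inventory: 109 @ $9 = $981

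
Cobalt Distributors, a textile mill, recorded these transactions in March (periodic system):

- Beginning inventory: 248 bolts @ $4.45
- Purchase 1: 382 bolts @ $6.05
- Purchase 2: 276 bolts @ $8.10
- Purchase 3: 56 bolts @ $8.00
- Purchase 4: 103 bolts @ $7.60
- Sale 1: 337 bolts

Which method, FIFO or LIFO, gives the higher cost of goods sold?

FIFO COGS: 248 @ $4.45 + 89 @ $6.05 = $1,642.05
LIFO COGS: 103 @ $7.60 + 56 @ $8.00 + 178 @ $8.10 = $2,672.60

LIFO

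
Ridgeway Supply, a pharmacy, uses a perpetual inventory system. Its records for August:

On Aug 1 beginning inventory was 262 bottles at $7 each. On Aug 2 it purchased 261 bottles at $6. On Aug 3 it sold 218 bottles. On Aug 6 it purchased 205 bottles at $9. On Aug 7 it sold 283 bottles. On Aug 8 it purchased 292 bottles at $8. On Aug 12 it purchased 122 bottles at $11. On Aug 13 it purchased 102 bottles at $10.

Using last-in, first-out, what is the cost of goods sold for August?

Aug 3, 218 sold [LIFO — newest first]: 218 @ $6 = $1,308
Aug 7, 283 sold [LIFO — newest first]: 205 @ $9 + 43 @ $6 + 35 @ $7 = $2,348
Total COGS = $1,308 + $2,348 = $3,656
Ending inventory: 227 @ $7 + 292 @ $8 + 122 @ $11 + 102 @ $10 = $6,287
Check: goods available $9,943 = COGS $3,656 + ending $6,287

COGS = $3,656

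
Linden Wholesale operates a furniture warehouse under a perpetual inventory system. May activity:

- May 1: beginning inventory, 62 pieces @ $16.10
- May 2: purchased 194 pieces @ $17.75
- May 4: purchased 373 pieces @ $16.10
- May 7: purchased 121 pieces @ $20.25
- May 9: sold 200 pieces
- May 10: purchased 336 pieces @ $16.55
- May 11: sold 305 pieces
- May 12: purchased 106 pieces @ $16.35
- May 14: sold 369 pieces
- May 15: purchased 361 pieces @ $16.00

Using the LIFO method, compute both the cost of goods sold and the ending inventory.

COGS = $14,751.25; ending inventory = $11,215.90

May 9, 200 sold [LIFO — newest first]: 121 @ $20.25 + 79 @ $16.10 = $3,722.15
May 11, 305 sold [LIFO — newest first]: 305 @ $16.55 = $5,047.75
May 14, 369 sold [LIFO — newest first]: 106 @ $16.35 + 31 @ $16.55 + 232 @ $16.10 = $5,981.35
Total COGS = $3,722.15 + $5,047.75 + $5,981.35 = $14,751.25
Ending inventory: 62 @ $16.10 + 194 @ $17.75 + 62 @ $16.10 + 361 @ $16.00 = $11,215.90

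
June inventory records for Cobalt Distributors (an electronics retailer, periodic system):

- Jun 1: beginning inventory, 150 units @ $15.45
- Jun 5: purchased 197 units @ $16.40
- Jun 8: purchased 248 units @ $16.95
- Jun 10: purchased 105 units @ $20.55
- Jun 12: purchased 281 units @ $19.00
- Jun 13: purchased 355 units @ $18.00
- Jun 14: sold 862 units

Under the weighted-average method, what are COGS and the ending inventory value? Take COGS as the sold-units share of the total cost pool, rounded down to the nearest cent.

COGS = $15,251.88; ending inventory = $8,386.77

Jun 14, sell 862: 862/1336 × $23,638.65 → $15,251.88
Ending inventory (cost pool remaining) = $8,386.77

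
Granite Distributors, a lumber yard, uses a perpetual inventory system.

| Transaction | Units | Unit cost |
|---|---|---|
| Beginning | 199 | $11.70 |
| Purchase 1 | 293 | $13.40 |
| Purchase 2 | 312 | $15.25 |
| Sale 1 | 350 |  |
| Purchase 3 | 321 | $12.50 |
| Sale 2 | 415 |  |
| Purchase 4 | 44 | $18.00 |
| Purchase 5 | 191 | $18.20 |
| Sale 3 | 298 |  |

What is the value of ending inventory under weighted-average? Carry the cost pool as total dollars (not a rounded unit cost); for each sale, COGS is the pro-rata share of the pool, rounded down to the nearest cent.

Ending inventory = $4,502.76

After Beginning: 199 on hand, pool $2,328.30 (≈ $11.7000 each)
After Purchase 1: 492 on hand, pool $6,254.50 (≈ $12.7124 each)
After Purchase 2: 804 on hand, pool $11,012.50 (≈ $13.6971 each)
Sale 1, sell 350: 350/804 × $11,012.50 → $4,793.99
After Purchase 3: 775 on hand, pool $10,231.01 (≈ $13.2013 each)
Sale 2, sell 415: 415/775 × $10,231.01 → $5,478.54
After Purchase 4: 404 on hand, pool $5,544.47 (≈ $13.7239 each)
After Purchase 5: 595 on hand, pool $9,020.67 (≈ $15.1608 each)
Sale 3, sell 298: 298/595 × $9,020.67 → $4,517.91
Total COGS = $4,793.99 + $5,478.54 + $4,517.91 = $14,790.44
Ending inventory (cost pool remaining) = $4,502.76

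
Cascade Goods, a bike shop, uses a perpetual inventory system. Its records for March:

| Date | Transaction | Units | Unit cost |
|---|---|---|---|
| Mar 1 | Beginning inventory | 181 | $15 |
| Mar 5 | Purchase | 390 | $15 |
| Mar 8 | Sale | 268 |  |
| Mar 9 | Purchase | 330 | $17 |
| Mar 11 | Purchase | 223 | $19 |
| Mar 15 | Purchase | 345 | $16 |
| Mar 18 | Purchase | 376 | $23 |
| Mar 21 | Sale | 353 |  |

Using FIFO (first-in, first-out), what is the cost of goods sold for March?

Mar 8, 268 sold [FIFO — oldest first]: 181 @ $15 + 87 @ $15 = $4,020
Mar 21, 353 sold [FIFO — oldest first]: 303 @ $15 + 50 @ $17 = $5,395
Total COGS = $4,020 + $5,395 = $9,415
Ending inventory: 280 @ $17 + 223 @ $19 + 345 @ $16 + 376 @ $23 = $23,165
Check: goods available $32,580 = COGS $9,415 + ending $23,165

COGS = $9,415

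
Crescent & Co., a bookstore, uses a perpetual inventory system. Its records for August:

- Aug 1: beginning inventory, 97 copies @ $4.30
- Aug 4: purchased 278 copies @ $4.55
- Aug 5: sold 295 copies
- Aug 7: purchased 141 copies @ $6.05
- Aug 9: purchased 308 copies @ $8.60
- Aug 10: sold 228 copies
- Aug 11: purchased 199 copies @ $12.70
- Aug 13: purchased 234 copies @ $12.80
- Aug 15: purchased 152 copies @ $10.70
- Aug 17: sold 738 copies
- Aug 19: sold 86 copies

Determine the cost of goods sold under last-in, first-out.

COGS = $12,066.15

Aug 5, 295 sold [LIFO — newest first]: 278 @ $4.55 + 17 @ $4.30 = $1,338.00
Aug 10, 228 sold [LIFO — newest first]: 228 @ $8.60 = $1,960.80
Aug 17, 738 sold [LIFO — newest first]: 152 @ $10.70 + 234 @ $12.80 + 199 @ $12.70 + 80 @ $8.60 + 73 @ $6.05 = $8,278.55
Aug 19, 86 sold [LIFO — newest first]: 68 @ $6.05 + 18 @ $4.30 = $488.80
Total COGS = $1,338.00 + $1,960.80 + $8,278.55 + $488.80 = $12,066.15
Ending inventory: 62 @ $4.30 = $266.60
Check: goods available $12,332.75 = COGS $12,066.15 + ending $266.60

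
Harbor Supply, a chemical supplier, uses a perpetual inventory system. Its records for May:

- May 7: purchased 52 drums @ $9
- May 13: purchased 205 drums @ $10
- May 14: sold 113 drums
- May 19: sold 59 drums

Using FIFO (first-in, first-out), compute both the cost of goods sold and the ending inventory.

COGS = $1,668; ending inventory = $850

May 14, 113 sold [FIFO — oldest first]: 52 @ $9 + 61 @ $10 = $1,078
May 19, 59 sold [FIFO — oldest first]: 59 @ $10 = $590
Total COGS = $1,078 + $590 = $1,668
Ending inventory: 85 @ $10 = $850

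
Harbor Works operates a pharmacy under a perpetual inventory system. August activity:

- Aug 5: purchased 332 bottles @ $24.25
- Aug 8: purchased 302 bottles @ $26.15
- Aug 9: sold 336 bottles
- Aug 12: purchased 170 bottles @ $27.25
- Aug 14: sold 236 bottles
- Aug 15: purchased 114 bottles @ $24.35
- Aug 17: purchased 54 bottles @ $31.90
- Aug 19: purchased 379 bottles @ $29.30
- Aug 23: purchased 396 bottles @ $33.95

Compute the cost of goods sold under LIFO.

COGS = $14,954.80

Aug 9, 336 sold [LIFO — newest first]: 302 @ $26.15 + 34 @ $24.25 = $8,721.80
Aug 14, 236 sold [LIFO — newest first]: 170 @ $27.25 + 66 @ $24.25 = $6,233.00
Total COGS = $8,721.80 + $6,233.00 = $14,954.80
Ending inventory: 232 @ $24.25 + 114 @ $24.35 + 54 @ $31.90 + 379 @ $29.30 + 396 @ $33.95 = $34,673.40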